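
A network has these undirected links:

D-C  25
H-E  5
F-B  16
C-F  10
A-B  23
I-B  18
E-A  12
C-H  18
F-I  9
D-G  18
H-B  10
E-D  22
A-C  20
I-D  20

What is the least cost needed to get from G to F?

47

Running Dijkstra from G:
G: 0
D: 18  (via G)
I: 38  (via D)
E: 40  (via D)
C: 43  (via D)
H: 45  (via E)
F: 47  (via I)
Shortest route: G → D → I → F = 47.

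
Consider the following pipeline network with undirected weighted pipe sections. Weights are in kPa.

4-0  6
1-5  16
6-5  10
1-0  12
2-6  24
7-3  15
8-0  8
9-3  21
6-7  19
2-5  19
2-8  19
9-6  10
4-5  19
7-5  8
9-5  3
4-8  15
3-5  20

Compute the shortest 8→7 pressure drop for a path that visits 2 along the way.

Shortest 8→2: 8–2 = 19
Shortest 2→7: 2–5–7 = 27
Total via 2: 19 + 27 = 46 kPa.

46 kPa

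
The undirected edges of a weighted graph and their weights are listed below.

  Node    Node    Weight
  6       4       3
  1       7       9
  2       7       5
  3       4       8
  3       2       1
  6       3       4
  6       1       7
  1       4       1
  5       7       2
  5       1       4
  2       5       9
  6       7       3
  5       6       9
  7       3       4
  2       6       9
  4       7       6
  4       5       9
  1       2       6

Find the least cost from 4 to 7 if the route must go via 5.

Shortest 4→5: 4 → 1 → 5 = 5
Shortest 5→7: 5 → 7 = 2
Total via 5: 5 + 2 = 7.

7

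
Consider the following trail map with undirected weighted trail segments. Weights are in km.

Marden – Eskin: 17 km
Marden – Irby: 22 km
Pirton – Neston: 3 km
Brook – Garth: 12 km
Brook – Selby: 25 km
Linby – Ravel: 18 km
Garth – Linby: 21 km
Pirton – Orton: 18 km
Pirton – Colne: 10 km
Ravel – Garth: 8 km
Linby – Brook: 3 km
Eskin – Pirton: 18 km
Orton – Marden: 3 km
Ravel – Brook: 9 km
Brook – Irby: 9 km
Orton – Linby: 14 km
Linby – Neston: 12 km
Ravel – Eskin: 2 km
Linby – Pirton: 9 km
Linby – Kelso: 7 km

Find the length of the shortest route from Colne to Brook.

22 km

Enumerating some paths:
Colne → Pirton → Linby → Brook: 10+9+3 = 22
Colne → Pirton → Neston → Linby → Brook: 10+3+12+3 = 28
Cheapest is Colne → Pirton → Linby → Brook at 22 km.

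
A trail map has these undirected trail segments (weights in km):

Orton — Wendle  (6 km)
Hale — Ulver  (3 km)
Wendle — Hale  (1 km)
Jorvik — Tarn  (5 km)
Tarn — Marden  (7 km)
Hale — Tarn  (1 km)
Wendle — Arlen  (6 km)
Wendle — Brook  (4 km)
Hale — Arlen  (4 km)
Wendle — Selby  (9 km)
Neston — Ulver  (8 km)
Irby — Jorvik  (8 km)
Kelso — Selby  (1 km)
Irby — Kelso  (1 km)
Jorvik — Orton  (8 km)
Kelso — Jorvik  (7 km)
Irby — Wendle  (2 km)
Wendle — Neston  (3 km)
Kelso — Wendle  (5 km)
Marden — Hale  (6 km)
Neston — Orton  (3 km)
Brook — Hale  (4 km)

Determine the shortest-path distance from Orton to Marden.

Enumerating some paths:
Orton → Wendle → Hale → Tarn → Marden: 6+1+1+7 = 15
Orton → Wendle → Hale → Marden: 6+1+6 = 13
Orton → Neston → Wendle → Hale → Tarn → Marden: 3+3+1+1+7 = 15
The minimum is 13 km via Orton → Wendle → Hale → Marden.

13 km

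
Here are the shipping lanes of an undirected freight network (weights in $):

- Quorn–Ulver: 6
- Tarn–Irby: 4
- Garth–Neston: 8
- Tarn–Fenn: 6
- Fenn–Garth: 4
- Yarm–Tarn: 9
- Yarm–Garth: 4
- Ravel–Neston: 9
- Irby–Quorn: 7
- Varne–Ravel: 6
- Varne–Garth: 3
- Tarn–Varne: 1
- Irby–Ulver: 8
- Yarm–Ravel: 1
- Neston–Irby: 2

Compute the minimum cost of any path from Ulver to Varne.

Compare a few routes:
Ulver → Irby → Tarn → Varne: 8+4+1 = 13
Ulver → Quorn → Irby → Tarn → Varne: 6+7+4+1 = 18
Cheapest is Ulver → Irby → Tarn → Varne at $13.

$13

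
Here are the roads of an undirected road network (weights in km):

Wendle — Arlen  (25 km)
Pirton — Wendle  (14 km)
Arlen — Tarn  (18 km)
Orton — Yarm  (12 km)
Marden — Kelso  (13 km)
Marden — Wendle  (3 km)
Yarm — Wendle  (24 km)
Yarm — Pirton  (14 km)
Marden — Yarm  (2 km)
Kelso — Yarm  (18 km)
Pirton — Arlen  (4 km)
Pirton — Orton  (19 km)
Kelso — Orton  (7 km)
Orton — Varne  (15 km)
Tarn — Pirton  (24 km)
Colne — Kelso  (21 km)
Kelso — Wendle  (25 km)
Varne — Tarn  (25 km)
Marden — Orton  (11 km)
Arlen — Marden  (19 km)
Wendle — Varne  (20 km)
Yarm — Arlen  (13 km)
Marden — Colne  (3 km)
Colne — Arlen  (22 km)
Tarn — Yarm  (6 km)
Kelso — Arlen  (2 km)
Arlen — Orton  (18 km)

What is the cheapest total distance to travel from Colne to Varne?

26 km

Candidate routes:
Colne → Marden → Orton → Varne: 3+11+15 = 29
Colne → Marden → Yarm → Orton → Varne: 3+2+12+15 = 32
Colne → Marden → Wendle → Varne: 3+3+20 = 26
Cheapest is Colne → Marden → Wendle → Varne at 26 km.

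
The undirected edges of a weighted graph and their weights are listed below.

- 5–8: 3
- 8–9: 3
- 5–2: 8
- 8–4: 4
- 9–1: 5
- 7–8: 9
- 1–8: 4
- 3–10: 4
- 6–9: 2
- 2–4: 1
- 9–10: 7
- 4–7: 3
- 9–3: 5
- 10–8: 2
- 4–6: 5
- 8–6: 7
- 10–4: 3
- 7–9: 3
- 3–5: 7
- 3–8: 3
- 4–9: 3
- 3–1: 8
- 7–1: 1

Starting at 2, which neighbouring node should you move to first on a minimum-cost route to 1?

4

Candidate routes:
2 → 4 → 9 → 1: 1+3+5 = 9
2 → 4 → 7 → 1: 1+3+1 = 5
2 → 4 → 8 → 1: 1+4+4 = 9
2 → 4 → 9 → 7 → 1: 1+3+3+1 = 8
Cheapest is 2 → 4 → 7 → 1 at 5.
So from 2 the first move is to 4.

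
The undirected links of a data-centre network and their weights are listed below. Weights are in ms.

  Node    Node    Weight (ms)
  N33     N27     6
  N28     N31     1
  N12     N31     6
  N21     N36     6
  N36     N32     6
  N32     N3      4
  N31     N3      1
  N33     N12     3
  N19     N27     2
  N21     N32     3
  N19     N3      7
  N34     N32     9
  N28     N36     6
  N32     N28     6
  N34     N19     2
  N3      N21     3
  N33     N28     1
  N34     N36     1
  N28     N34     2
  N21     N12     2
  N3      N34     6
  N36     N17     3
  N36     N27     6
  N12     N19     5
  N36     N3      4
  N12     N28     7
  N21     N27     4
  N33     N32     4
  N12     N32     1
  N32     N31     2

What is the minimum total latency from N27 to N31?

Shortest distances from N27:
N27: 0
N19: 2  (via N27)
N21: 4  (via N27)
N34: 4  (via N19)
N36: 5  (via N34)
N33: 6  (via N27)
N28: 6  (via N34)
N12: 6  (via N21)
N31: 7  (via N28)
Shortest route: N27–N19–N34–N28–N31 = 7 ms.

7 ms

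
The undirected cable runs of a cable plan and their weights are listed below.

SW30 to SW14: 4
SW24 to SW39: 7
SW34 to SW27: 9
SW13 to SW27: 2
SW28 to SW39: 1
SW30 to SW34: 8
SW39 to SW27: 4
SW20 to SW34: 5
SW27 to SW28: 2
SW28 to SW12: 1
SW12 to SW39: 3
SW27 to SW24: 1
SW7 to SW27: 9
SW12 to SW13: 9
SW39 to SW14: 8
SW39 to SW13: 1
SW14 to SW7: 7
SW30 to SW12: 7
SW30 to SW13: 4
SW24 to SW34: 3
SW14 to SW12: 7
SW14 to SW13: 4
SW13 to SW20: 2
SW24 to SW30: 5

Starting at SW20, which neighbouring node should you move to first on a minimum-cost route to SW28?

SW13

Compare a few routes:
SW20 → SW13 → SW27 → SW28: 2+2+2 = 6
SW20 → SW13 → SW27 → SW39 → SW28: 2+2+4+1 = 9
SW20 → SW13 → SW39 → SW28: 2+1+1 = 4
SW20 → SW13 → SW39 → SW12 → SW28: 2+1+3+1 = 7
Cheapest is SW20 → SW13 → SW39 → SW28 at 4.
So from SW20 the first move is to SW13.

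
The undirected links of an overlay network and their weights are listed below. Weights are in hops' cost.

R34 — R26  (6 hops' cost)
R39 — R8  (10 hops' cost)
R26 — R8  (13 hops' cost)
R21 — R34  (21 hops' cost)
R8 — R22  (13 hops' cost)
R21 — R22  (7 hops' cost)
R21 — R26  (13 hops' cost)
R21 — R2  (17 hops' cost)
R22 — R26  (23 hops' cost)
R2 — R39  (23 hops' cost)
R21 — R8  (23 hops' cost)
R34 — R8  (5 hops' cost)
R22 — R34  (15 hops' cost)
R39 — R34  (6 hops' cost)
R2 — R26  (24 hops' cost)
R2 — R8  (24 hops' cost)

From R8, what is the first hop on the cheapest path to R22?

R22

Candidate routes:
R8 - R22: 13 = 13
R8 - R34 - R26 - R21 - R22: 5+6+13+7 = 31
R8 - R21 - R22: 23+7 = 30
R8 - R34 - R22: 5+15 = 20
The minimum is 13 hops' cost via R8 - R22.
So from R8 the first move is to R22.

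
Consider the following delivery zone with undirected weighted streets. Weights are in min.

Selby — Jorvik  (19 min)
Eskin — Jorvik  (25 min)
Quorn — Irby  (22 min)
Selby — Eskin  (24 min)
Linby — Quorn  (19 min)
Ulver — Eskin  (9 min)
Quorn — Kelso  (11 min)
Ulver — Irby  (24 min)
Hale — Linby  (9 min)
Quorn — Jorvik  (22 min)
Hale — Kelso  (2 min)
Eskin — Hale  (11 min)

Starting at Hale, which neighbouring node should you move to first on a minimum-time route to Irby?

Enumerating some paths:
Hale–Eskin–Jorvik–Quorn–Irby: 11+25+22+22 = 80
Hale–Eskin–Ulver–Irby: 11+9+24 = 44
Hale–Kelso–Quorn–Irby: 2+11+22 = 35
Hale–Linby–Quorn–Irby: 9+19+22 = 50
Cheapest is Hale–Kelso–Quorn–Irby at 35 min.
So from Hale the first move is to Kelso.

Kelso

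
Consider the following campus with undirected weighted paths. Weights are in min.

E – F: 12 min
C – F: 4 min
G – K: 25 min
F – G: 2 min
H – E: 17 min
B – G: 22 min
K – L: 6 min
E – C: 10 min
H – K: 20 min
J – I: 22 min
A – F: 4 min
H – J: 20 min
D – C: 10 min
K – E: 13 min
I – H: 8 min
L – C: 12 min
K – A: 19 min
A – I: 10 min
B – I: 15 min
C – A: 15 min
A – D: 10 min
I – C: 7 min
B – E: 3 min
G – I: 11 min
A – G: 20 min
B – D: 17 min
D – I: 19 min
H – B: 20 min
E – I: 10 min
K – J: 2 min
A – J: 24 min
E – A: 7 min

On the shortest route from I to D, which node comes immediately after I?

Candidate routes:
I - D: 19 = 19
I - A - D: 10+10 = 20
I - C - D: 7+10 = 17
The minimum is 17 min via I - C - D.
So from I the first move is to C.

C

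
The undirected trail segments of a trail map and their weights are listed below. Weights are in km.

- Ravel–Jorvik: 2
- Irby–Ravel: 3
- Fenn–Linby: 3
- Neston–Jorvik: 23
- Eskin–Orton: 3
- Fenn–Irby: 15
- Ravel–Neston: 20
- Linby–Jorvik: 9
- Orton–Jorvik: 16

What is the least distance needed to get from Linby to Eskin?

28 km

Running Dijkstra from Linby:
Linby: 0
Fenn: 3  (via Linby)
Jorvik: 9  (via Linby)
Ravel: 11  (via Jorvik)
Irby: 14  (via Ravel)
Orton: 25  (via Jorvik)
Eskin: 28  (via Orton)
Shortest route: Linby–Jorvik–Orton–Eskin = 28 km.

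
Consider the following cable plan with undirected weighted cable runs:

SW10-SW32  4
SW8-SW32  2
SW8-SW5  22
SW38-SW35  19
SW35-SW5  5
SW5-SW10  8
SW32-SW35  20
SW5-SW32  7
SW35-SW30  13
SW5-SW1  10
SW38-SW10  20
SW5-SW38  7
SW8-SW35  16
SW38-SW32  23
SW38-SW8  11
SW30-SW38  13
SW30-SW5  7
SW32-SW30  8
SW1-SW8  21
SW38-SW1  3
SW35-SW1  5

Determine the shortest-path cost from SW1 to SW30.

16

Shortest distances from SW1:
SW1: 0
SW38: 3  (via SW1)
SW35: 5  (via SW1)
SW5: 10  (via SW1)
SW8: 14  (via SW38)
SW30: 16  (via SW38)
Shortest route: SW1–SW38–SW30 = 16.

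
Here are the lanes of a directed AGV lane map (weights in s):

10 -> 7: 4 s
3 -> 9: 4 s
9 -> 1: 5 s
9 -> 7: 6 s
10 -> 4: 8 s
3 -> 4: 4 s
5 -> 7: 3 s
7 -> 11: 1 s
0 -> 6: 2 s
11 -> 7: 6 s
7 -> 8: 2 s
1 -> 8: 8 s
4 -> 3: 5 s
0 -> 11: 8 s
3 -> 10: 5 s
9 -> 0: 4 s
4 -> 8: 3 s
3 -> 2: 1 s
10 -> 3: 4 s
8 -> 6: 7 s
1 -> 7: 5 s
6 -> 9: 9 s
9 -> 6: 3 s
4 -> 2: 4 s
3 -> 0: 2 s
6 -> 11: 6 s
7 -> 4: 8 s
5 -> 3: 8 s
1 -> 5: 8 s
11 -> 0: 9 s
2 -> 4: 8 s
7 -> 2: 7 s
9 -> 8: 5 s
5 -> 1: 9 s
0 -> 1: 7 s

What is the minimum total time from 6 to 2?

19 s

Settle nodes by increasing distance from 6:
6: 0
11: 6  (via 6)
9: 9  (via 6)
7: 12  (via 11)
0: 13  (via 9)
1: 14  (via 9)
8: 14  (via 9)
2: 19  (via 7)
Shortest route: 6 → 11 → 7 → 2 = 19 s.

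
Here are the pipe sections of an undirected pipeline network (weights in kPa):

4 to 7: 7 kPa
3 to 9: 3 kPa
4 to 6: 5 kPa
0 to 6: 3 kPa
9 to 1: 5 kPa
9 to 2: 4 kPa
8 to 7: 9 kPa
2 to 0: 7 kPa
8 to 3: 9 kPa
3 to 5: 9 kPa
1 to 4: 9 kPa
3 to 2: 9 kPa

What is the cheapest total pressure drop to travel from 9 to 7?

Compare a few routes:
9–2–0–6–4–7: 4+7+3+5+7 = 26
9–3–8–7: 3+9+9 = 21
Cheapest is 9–3–8–7 at 21 kPa.

21 kPa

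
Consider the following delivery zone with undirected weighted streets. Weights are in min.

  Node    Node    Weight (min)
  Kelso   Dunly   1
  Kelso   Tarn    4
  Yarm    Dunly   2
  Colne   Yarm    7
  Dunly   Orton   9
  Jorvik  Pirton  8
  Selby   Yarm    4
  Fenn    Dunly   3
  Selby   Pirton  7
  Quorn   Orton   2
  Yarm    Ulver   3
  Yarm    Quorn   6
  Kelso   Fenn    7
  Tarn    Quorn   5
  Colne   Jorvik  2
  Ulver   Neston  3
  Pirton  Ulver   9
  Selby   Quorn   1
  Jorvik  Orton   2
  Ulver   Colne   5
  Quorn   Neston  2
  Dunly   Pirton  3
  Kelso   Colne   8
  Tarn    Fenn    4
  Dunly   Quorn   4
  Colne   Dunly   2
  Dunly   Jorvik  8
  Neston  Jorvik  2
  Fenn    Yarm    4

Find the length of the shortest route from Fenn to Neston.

Settle nodes by increasing distance from Fenn:
Fenn: 0
Dunly: 3  (via Fenn)
Kelso: 4  (via Dunly)
Tarn: 4  (via Fenn)
Yarm: 4  (via Fenn)
Colne: 5  (via Dunly)
Pirton: 6  (via Dunly)
Quorn: 7  (via Dunly)
Jorvik: 7  (via Colne)
Ulver: 7  (via Yarm)
Selby: 8  (via Yarm)
Neston: 9  (via Quorn)
Shortest route: Fenn → Dunly → Quorn → Neston = 9 min.

9 min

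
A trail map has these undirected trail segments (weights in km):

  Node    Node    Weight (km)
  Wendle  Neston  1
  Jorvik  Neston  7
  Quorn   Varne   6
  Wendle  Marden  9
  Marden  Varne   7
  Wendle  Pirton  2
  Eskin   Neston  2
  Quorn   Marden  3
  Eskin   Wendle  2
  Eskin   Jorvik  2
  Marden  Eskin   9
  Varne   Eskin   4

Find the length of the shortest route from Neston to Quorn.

12 km

Candidate routes:
Neston–Wendle–Eskin–Varne–Quorn: 1+2+4+6 = 13
Neston–Eskin–Varne–Quorn: 2+4+6 = 12
Cheapest is Neston–Eskin–Varne–Quorn at 12 km.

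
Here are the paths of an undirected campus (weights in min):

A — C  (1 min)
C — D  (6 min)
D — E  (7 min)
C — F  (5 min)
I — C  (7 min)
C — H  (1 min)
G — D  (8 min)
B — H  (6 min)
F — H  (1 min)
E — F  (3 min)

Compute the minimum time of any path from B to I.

Shortest distances from B:
B: 0
H: 6  (via B)
C: 7  (via H)
F: 7  (via H)
A: 8  (via C)
E: 10  (via F)
D: 13  (via C)
I: 14  (via C)
Shortest route: B–H–C–I = 14 min.

14 min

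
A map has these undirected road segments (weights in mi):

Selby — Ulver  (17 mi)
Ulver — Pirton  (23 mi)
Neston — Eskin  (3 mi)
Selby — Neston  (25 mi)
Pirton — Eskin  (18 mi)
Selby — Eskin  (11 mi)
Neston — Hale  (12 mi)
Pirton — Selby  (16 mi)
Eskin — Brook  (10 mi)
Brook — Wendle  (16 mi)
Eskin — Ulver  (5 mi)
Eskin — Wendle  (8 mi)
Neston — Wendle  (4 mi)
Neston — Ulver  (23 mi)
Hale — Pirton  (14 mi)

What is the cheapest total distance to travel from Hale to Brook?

25 mi

Enumerating some paths:
Hale–Neston–Eskin–Brook: 12+3+10 = 25
Hale–Neston–Wendle–Brook: 12+4+16 = 32
Cheapest is Hale–Neston–Eskin–Brook at 25 mi.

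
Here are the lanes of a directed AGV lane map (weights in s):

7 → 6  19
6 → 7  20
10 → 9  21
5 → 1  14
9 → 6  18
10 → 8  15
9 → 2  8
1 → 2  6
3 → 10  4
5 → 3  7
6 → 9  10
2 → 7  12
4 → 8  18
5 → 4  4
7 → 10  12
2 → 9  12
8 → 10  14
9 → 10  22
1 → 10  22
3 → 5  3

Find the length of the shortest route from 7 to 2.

37 s

Candidate routes:
7 - 10 - 9 - 2: 12+21+8 = 41
7 - 6 - 9 - 2: 19+10+8 = 37
Cheapest is 7 - 6 - 9 - 2 at 37 s.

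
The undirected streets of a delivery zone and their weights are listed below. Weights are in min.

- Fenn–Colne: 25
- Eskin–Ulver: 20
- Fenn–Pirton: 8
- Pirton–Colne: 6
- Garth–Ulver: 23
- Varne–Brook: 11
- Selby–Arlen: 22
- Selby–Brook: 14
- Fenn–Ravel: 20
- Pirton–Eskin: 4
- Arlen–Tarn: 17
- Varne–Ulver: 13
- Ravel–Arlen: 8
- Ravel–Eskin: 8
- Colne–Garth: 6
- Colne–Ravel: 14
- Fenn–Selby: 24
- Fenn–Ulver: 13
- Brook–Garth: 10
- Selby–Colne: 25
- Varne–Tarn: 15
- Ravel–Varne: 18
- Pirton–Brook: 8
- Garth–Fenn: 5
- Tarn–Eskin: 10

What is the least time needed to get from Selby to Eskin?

Shortest distances from Selby:
Selby: 0
Brook: 14  (via Selby)
Arlen: 22  (via Selby)
Pirton: 22  (via Brook)
Garth: 24  (via Brook)
Fenn: 24  (via Selby)
Colne: 25  (via Selby)
Varne: 25  (via Brook)
Eskin: 26  (via Pirton)
Shortest route: Selby–Brook–Pirton–Eskin = 26 min.

26 min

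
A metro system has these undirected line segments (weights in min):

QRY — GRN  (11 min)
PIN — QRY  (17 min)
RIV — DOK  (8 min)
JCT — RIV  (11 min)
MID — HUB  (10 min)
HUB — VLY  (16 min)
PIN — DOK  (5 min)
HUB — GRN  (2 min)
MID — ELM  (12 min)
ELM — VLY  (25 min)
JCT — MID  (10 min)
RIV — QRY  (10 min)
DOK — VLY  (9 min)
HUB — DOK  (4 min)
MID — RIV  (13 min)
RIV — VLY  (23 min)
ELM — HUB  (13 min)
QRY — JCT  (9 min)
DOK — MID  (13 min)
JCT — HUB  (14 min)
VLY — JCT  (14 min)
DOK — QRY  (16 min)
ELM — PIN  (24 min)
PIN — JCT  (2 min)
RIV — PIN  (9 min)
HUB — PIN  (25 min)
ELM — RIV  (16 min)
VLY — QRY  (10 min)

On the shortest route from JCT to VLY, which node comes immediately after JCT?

Enumerating some paths:
JCT–VLY: 14 = 14
JCT–PIN–DOK–HUB–VLY: 2+5+4+16 = 27
JCT–PIN–DOK–VLY: 2+5+9 = 16
JCT–QRY–VLY: 9+10 = 19
The minimum is 14 min via JCT–VLY.
So from JCT the first move is to VLY.

VLY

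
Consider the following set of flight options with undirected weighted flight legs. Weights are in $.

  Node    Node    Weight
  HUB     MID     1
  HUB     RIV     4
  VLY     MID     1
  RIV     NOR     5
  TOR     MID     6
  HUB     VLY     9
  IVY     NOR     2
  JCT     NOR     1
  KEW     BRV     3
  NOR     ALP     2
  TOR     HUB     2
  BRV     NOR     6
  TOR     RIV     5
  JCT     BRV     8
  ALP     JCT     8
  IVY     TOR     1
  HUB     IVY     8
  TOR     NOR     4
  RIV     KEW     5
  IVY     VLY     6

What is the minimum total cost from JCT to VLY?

$8

Candidate routes:
JCT - NOR - TOR - HUB - MID - VLY: 1+4+2+1+1 = 9
JCT - NOR - IVY - TOR - HUB - MID - VLY: 1+2+1+2+1+1 = 8
Cheapest is JCT - NOR - IVY - TOR - HUB - MID - VLY at $8.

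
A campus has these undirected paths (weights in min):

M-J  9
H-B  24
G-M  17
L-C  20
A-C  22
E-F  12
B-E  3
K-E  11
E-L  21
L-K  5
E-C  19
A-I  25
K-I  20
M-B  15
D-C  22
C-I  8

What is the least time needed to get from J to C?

46 min

Candidate routes:
J - M - B - E - C: 9+15+3+19 = 46
J - M - B - E - K - L - C: 9+15+3+11+5+20 = 63
Cheapest is J - M - B - E - C at 46 min.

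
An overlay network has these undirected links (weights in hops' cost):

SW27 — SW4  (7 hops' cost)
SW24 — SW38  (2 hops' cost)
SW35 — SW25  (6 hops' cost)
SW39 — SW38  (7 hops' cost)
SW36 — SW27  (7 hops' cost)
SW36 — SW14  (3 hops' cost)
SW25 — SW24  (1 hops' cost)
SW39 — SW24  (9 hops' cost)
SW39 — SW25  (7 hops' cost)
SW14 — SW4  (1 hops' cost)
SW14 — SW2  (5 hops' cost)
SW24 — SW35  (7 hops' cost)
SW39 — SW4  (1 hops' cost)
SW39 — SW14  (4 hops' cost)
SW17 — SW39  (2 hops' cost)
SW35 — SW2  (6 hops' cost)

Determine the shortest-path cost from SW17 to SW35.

Enumerating some paths:
SW17 - SW39 - SW24 - SW35: 2+9+7 = 18
SW17 - SW39 - SW14 - SW2 - SW35: 2+4+5+6 = 17
SW17 - SW39 - SW25 - SW24 - SW35: 2+7+1+7 = 17
SW17 - SW39 - SW25 - SW35: 2+7+6 = 15
The minimum is 15 hops' cost via SW17 - SW39 - SW25 - SW35.

15 hops' cost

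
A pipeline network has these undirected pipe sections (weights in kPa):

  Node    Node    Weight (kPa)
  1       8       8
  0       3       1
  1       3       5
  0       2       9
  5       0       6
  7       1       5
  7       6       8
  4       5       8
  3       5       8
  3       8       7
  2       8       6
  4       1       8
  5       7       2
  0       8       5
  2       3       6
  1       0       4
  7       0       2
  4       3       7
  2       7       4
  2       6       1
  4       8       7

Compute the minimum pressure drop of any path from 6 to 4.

Settle nodes by increasing distance from 6:
6: 0
2: 1  (via 6)
7: 5  (via 2)
0: 7  (via 7)
3: 7  (via 2)
5: 7  (via 7)
8: 7  (via 2)
1: 10  (via 7)
4: 14  (via 3)
Shortest route: 6–2–3–4 = 14 kPa.

14 kPa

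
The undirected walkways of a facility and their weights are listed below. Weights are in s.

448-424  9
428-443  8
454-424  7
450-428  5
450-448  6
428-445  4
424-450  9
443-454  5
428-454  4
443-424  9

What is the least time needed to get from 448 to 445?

Settle nodes by increasing distance from 448:
448: 0
450: 6  (via 448)
424: 9  (via 448)
428: 11  (via 450)
445: 15  (via 428)
Shortest route: 448 → 450 → 428 → 445 = 15 s.

15 s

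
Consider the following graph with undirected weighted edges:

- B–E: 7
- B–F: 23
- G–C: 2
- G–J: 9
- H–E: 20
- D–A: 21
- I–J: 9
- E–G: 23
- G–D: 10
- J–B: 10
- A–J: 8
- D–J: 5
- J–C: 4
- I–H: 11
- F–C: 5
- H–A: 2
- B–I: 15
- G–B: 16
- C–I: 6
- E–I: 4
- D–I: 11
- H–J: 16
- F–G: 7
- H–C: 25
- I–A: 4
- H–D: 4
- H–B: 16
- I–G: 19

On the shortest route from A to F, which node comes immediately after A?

Compare a few routes:
A–I–C–G–F: 4+6+2+7 = 19
A–I–C–F: 4+6+5 = 15
A–J–C–F: 8+4+5 = 17
A–H–D–J–C–F: 2+4+5+4+5 = 20
The minimum is 15 via A–I–C–F.
So from A the first move is to I.

I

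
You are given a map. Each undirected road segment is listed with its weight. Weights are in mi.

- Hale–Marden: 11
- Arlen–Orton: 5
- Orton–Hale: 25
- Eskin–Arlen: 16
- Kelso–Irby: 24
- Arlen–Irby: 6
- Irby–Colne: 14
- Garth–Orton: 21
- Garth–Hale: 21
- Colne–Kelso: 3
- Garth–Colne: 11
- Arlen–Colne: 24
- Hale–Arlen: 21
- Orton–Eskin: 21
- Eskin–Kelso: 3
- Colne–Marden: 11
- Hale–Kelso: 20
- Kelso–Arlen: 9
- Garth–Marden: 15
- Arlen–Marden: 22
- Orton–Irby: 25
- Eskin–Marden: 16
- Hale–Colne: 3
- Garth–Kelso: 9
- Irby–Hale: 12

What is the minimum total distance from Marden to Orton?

27 mi

Shortest distances from Marden:
Marden: 0
Hale: 11  (via Marden)
Colne: 11  (via Marden)
Kelso: 14  (via Colne)
Garth: 15  (via Marden)
Eskin: 16  (via Marden)
Arlen: 22  (via Marden)
Irby: 23  (via Hale)
Orton: 27  (via Arlen)
Shortest route: Marden → Arlen → Orton = 27 mi.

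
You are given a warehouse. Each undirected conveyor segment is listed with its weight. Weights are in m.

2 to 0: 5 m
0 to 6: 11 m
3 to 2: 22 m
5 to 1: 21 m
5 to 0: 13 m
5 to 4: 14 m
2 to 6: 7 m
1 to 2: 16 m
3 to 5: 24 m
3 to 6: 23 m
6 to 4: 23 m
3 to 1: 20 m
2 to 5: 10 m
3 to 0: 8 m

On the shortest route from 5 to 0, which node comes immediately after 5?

0

Candidate routes:
5 - 2 - 0: 10+5 = 15
5 - 0: 13 = 13
The minimum is 13 m via 5 - 0.
So from 5 the first move is to 0.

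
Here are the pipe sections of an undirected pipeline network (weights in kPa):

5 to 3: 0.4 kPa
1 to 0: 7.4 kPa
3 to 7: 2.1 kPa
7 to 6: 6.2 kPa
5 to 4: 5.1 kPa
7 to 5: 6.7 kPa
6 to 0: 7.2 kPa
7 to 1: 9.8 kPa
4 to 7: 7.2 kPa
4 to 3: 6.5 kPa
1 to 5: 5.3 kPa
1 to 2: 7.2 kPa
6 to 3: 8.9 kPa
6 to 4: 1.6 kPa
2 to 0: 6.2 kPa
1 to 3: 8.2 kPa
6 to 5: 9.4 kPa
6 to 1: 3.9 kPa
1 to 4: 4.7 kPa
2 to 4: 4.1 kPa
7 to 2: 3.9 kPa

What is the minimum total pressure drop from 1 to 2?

7.2 kPa

Candidate routes:
1 → 5 → 3 → 7 → 2: 5.3+0.4+2.1+3.9 = 11.7
1 → 4 → 2: 4.7+4.1 = 8.8
1 → 6 → 4 → 2: 3.9+1.6+4.1 = 9.6
1 → 2: 7.2 = 7.2
Cheapest is 1 → 2 at 7.2 kPa.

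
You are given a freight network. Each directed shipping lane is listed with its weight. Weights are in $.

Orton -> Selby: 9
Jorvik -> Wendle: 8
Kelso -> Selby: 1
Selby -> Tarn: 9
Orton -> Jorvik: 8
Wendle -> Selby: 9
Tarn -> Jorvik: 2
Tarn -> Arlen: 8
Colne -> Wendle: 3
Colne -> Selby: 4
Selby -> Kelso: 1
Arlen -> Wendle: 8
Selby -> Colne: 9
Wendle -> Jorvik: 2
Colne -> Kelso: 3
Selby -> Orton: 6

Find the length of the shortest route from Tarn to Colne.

Enumerating some paths:
Tarn → Arlen → Wendle → Selby → Colne: 8+8+9+9 = 34
Tarn → Jorvik → Wendle → Selby → Colne: 2+8+9+9 = 28
The minimum is $28 via Tarn → Jorvik → Wendle → Selby → Colne.

$28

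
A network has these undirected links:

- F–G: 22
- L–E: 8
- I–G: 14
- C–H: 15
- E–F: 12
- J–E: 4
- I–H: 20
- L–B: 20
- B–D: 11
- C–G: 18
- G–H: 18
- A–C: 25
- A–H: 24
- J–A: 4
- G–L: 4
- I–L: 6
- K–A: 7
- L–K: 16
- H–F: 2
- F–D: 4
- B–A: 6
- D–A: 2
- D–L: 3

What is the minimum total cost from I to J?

Compare a few routes:
I → L → D → A → J: 6+3+2+4 = 15
I → L → E → J: 6+8+4 = 18
I → G → L → D → A → J: 14+4+3+2+4 = 27
I → L → D → F → E → J: 6+3+4+12+4 = 29
The minimum is 15 via I → L → D → A → J.

15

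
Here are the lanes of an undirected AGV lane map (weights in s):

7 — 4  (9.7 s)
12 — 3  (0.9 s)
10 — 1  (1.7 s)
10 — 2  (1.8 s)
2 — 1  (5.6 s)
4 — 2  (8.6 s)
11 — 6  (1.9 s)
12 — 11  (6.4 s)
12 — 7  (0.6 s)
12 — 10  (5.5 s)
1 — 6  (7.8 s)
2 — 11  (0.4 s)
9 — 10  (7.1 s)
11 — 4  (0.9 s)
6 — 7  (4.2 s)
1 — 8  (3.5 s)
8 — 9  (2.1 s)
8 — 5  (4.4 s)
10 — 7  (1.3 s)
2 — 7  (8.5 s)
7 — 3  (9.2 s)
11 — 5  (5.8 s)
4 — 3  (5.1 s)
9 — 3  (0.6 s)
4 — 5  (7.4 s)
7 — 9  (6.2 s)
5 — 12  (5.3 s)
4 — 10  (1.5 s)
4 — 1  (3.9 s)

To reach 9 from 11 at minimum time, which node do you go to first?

2

Enumerating some paths:
11 - 2 - 10 - 7 - 12 - 3 - 9: 0.4+1.8+1.3+0.6+0.9+0.6 = 5.6
11 - 12 - 3 - 9: 6.4+0.9+0.6 = 7.9
11 - 4 - 3 - 9: 0.9+5.1+0.6 = 6.6
11 - 4 - 10 - 7 - 12 - 3 - 9: 0.9+1.5+1.3+0.6+0.9+0.6 = 5.8
The minimum is 5.6 s via 11 - 2 - 10 - 7 - 12 - 3 - 9.
So from 11 the first move is to 2.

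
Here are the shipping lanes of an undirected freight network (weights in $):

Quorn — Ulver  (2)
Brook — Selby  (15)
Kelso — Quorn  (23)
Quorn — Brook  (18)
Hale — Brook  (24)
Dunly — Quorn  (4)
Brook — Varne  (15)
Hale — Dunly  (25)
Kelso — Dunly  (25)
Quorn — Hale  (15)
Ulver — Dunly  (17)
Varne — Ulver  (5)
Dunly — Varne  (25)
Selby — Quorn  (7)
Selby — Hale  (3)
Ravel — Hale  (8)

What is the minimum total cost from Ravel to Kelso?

Shortest distances from Ravel:
Ravel: 0
Hale: 8  (via Ravel)
Selby: 11  (via Hale)
Quorn: 18  (via Selby)
Ulver: 20  (via Quorn)
Dunly: 22  (via Quorn)
Varne: 25  (via Ulver)
Brook: 26  (via Selby)
Kelso: 41  (via Quorn)
Shortest route: Ravel–Hale–Selby–Quorn–Kelso = $41.

$41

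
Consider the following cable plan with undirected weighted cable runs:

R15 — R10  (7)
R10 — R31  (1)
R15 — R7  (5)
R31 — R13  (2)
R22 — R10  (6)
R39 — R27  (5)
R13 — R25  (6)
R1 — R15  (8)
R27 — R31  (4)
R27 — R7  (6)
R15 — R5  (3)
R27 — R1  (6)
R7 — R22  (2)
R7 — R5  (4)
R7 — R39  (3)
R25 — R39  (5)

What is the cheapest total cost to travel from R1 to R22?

Running Dijkstra from R1:
R1: 0
R27: 6  (via R1)
R15: 8  (via R1)
R31: 10  (via R27)
R39: 11  (via R27)
R10: 11  (via R31)
R5: 11  (via R15)
R7: 12  (via R27)
R13: 12  (via R31)
R22: 14  (via R7)
Shortest route: R1 → R27 → R7 → R22 = 14.

14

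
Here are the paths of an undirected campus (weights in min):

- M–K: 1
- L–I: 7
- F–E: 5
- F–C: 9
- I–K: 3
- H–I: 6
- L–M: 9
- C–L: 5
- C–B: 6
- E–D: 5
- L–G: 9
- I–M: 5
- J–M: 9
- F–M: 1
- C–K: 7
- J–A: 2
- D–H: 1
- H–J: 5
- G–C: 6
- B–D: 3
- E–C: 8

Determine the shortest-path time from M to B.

14 min

Settle nodes by increasing distance from M:
M: 0
F: 1  (via M)
K: 1  (via M)
I: 4  (via K)
E: 6  (via F)
C: 8  (via K)
J: 9  (via M)
L: 9  (via M)
H: 10  (via I)
A: 11  (via J)
D: 11  (via E)
B: 14  (via C)
Shortest route: M–K–C–B = 14 min.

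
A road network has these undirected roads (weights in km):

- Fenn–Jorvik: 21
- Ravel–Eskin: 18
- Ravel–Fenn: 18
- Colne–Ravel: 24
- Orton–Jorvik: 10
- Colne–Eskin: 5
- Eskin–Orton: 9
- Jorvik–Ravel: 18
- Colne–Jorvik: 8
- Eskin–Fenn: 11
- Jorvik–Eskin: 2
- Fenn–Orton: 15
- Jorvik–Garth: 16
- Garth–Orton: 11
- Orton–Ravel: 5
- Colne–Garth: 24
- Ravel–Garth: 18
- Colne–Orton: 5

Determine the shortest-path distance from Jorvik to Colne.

7 km

Running Dijkstra from Jorvik:
Jorvik: 0
Eskin: 2  (via Jorvik)
Colne: 7  (via Eskin)
Shortest route: Jorvik–Eskin–Colne = 7 km.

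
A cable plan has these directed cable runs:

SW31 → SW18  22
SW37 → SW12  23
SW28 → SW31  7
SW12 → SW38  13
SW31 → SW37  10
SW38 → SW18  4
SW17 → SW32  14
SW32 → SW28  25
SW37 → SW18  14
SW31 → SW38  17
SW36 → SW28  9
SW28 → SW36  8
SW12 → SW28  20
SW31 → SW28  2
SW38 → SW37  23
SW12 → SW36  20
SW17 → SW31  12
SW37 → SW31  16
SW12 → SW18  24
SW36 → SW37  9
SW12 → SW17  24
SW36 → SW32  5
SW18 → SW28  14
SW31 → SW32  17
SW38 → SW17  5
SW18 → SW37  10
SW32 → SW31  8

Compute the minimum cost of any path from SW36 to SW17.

35

Settle nodes by increasing distance from SW36:
SW36: 0
SW32: 5  (via SW36)
SW28: 9  (via SW36)
SW37: 9  (via SW36)
SW31: 13  (via SW32)
SW18: 23  (via SW37)
SW38: 30  (via SW31)
SW12: 32  (via SW37)
SW17: 35  (via SW38)
Shortest route: SW36 → SW32 → SW31 → SW38 → SW17 = 35.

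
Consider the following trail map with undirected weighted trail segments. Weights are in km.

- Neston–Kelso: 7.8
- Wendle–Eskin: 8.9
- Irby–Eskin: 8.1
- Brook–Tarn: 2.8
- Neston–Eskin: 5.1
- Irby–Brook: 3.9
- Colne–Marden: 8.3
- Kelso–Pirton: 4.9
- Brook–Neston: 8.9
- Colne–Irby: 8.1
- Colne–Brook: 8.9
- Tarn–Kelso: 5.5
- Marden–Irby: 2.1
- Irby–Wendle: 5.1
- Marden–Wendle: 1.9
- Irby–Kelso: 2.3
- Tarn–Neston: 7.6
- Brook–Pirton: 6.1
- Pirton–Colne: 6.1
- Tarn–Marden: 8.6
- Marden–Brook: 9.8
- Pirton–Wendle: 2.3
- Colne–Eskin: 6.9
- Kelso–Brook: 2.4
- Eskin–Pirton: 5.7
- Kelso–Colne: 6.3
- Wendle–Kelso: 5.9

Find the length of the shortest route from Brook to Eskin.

11.8 km

Settle nodes by increasing distance from Brook:
Brook: 0
Kelso: 2.4  (via Brook)
Tarn: 2.8  (via Brook)
Irby: 3.9  (via Brook)
Marden: 6  (via Irby)
Pirton: 6.1  (via Brook)
Wendle: 7.9  (via Marden)
Colne: 8.7  (via Kelso)
Neston: 8.9  (via Brook)
Eskin: 11.8  (via Pirton)
Shortest route: Brook → Pirton → Eskin = 11.8 km.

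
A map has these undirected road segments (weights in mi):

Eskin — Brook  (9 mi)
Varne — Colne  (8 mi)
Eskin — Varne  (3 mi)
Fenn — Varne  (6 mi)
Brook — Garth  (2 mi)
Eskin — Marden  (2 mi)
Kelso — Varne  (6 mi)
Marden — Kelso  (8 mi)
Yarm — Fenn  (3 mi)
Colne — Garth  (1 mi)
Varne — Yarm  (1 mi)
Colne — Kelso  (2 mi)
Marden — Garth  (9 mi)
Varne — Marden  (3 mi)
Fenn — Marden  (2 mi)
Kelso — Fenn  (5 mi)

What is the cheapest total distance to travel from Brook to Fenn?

10 mi

Compare a few routes:
Brook → Garth → Colne → Kelso → Fenn: 2+1+2+5 = 10
Brook → Eskin → Marden → Fenn: 9+2+2 = 13
Brook → Garth → Colne → Kelso → Marden → Fenn: 2+1+2+8+2 = 15
Brook → Garth → Marden → Fenn: 2+9+2 = 13
The minimum is 10 mi via Brook → Garth → Colne → Kelso → Fenn.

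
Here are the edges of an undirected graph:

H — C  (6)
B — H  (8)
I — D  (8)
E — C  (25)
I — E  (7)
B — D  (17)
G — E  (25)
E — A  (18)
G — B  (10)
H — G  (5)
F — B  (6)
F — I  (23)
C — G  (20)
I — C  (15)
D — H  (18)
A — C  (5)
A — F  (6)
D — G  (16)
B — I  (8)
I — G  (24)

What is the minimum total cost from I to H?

16

Shortest distances from I:
I: 0
E: 7  (via I)
B: 8  (via I)
D: 8  (via I)
F: 14  (via B)
C: 15  (via I)
H: 16  (via B)
Shortest route: I → B → H = 16.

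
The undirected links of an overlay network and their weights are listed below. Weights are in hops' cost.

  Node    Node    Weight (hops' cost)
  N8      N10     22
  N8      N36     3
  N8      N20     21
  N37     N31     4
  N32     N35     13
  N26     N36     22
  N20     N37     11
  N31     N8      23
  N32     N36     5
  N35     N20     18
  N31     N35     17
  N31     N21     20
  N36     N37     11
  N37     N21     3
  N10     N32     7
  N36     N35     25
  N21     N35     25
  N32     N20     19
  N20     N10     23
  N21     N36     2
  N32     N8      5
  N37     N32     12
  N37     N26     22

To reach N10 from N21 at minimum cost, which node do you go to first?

Compare a few routes:
N21 - N36 - N32 - N10: 2+5+7 = 14
N21 - N37 - N36 - N32 - N10: 3+11+5+7 = 26
N21 - N37 - N32 - N10: 3+12+7 = 22
N21 - N36 - N8 - N32 - N10: 2+3+5+7 = 17
Cheapest is N21 - N36 - N32 - N10 at 14 hops' cost.
So from N21 the first move is to N36.

N36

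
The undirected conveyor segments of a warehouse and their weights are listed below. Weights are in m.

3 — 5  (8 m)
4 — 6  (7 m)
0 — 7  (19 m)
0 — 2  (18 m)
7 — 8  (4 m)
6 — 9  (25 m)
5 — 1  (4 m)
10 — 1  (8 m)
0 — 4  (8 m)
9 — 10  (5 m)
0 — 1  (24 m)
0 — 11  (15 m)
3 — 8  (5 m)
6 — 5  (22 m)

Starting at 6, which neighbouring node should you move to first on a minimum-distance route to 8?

5

Compare a few routes:
6 → 5 → 3 → 8: 22+8+5 = 35
6 → 9 → 10 → 1 → 5 → 3 → 8: 25+5+8+4+8+5 = 55
6 → 4 → 0 → 7 → 8: 7+8+19+4 = 38
Cheapest is 6 → 5 → 3 → 8 at 35 m.
So from 6 the first move is to 5.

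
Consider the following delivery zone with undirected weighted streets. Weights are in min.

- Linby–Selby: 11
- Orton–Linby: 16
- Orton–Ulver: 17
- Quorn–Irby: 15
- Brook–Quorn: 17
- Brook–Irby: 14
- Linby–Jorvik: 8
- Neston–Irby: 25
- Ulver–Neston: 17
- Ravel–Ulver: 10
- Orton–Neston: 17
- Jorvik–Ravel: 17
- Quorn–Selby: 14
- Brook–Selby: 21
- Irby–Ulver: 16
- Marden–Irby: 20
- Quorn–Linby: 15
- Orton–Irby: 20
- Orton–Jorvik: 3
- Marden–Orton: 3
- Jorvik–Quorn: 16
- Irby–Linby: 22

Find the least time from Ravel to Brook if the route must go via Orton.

Best Ravel to Orton: Ravel → Jorvik → Orton costing 20
Shortest Orton→Brook: Orton → Irby → Brook = 34
Total via Orton: 20 + 34 = 54 min.

54 min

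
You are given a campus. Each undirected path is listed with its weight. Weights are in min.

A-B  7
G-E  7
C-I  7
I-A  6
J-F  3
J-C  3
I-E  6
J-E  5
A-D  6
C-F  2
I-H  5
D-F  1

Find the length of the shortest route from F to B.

Shortest distances from F:
F: 0
D: 1  (via F)
C: 2  (via F)
J: 3  (via F)
A: 7  (via D)
E: 8  (via J)
I: 9  (via C)
B: 14  (via A)
Shortest route: F–D–A–B = 14 min.

14 min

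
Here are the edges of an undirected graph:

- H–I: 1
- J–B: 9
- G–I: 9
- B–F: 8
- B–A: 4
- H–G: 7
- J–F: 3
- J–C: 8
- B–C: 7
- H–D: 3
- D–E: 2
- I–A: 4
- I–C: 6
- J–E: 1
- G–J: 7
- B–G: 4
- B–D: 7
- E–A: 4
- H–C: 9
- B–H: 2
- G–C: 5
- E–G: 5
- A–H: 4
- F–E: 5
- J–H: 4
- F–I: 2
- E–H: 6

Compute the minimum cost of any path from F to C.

Shortest distances from F:
F: 0
I: 2  (via F)
H: 3  (via I)
J: 3  (via F)
E: 4  (via J)
B: 5  (via H)
A: 6  (via I)
D: 6  (via H)
C: 8  (via I)
Shortest route: F → I → C = 8.

8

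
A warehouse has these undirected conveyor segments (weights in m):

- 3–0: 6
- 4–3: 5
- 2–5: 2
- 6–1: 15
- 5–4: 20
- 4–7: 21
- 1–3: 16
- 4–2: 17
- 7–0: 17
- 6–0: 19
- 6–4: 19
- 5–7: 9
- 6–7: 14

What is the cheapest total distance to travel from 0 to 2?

28 m

Compare a few routes:
0 - 3 - 4 - 5 - 2: 6+5+20+2 = 33
0 - 3 - 4 - 2: 6+5+17 = 28
The minimum is 28 m via 0 - 3 - 4 - 2.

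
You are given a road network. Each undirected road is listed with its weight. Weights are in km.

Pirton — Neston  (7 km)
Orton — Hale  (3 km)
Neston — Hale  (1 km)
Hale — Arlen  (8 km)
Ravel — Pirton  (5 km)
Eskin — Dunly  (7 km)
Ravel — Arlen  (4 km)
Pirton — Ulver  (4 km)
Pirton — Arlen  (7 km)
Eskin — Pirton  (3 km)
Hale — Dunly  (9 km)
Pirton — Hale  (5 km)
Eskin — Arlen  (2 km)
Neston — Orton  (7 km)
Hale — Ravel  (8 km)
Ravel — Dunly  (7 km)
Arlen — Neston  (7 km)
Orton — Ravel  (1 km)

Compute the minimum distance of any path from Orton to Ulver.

Shortest distances from Orton:
Orton: 0
Ravel: 1  (via Orton)
Hale: 3  (via Orton)
Neston: 4  (via Hale)
Arlen: 5  (via Ravel)
Pirton: 6  (via Ravel)
Eskin: 7  (via Arlen)
Dunly: 8  (via Ravel)
Ulver: 10  (via Pirton)
Shortest route: Orton–Ravel–Pirton–Ulver = 10 km.

10 km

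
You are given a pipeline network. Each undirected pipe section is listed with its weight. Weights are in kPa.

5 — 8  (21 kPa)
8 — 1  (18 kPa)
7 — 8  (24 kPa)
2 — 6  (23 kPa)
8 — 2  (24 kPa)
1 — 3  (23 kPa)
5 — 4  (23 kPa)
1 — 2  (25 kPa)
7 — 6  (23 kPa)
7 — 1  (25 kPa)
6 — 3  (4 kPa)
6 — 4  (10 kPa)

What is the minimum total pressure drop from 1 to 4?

Enumerating some paths:
1–2–6–4: 25+23+10 = 58
1–3–6–4: 23+4+10 = 37
1–7–6–4: 25+23+10 = 58
The minimum is 37 kPa via 1–3–6–4.

37 kPa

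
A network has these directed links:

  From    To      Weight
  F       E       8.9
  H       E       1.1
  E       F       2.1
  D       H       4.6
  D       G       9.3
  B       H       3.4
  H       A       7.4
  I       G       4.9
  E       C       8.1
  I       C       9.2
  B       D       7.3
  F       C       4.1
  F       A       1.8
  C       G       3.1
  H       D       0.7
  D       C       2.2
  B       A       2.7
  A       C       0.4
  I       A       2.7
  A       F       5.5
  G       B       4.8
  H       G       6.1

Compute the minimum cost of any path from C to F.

Enumerating some paths:
C - G - B - A - F: 3.1+4.8+2.7+5.5 = 16.1
C - G - B - H - E - F: 3.1+4.8+3.4+1.1+2.1 = 14.5
Cheapest is C - G - B - H - E - F at 14.5.

14.5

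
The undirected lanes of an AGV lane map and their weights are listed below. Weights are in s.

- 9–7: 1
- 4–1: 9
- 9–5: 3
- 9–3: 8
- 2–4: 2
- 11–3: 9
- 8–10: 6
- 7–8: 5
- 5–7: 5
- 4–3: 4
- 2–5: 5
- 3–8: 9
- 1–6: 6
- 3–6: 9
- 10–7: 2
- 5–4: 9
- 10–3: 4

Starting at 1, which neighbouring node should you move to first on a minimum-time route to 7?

Enumerating some paths:
1 - 4 - 2 - 5 - 9 - 7: 9+2+5+3+1 = 20
1 - 4 - 2 - 5 - 7: 9+2+5+5 = 21
1 - 4 - 3 - 10 - 7: 9+4+4+2 = 19
The minimum is 19 s via 1 - 4 - 3 - 10 - 7.
So from 1 the first move is to 4.

4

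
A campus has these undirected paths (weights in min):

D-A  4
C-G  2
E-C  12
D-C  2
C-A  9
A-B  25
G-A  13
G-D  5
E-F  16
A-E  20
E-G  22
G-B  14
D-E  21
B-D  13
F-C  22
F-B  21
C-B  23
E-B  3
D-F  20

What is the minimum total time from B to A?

Shortest distances from B:
B: 0
E: 3  (via B)
D: 13  (via B)
G: 14  (via B)
C: 15  (via E)
A: 17  (via D)
Shortest route: B–D–A = 17 min.

17 min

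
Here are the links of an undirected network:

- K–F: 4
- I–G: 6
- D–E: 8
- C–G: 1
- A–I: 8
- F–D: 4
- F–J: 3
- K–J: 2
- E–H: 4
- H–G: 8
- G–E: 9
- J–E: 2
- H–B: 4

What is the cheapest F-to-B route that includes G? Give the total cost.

Best F to G: F–J–E–G costing 14
Shortest G→B: G–H–B = 12
Total via G: 14 + 12 = 26.

26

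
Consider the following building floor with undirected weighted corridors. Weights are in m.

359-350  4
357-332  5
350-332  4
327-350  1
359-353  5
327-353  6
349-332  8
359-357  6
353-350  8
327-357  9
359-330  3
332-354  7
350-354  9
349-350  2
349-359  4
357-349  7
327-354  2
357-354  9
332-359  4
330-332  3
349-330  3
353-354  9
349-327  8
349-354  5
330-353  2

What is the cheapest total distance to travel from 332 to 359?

4 m

Enumerating some paths:
332 - 359: 4 = 4
332 - 330 - 359: 3+3 = 6
The minimum is 4 m via 332 - 359.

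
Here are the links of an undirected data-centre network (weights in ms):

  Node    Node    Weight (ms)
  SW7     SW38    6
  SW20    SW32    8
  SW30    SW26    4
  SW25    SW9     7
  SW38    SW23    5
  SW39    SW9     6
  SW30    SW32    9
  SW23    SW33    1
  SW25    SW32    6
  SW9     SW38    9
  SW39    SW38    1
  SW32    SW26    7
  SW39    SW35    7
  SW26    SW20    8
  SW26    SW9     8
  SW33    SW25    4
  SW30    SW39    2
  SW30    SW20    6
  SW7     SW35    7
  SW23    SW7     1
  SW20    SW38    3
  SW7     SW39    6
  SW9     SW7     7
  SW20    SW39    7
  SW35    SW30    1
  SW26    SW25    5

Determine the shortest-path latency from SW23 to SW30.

8 ms

Running Dijkstra from SW23:
SW23: 0
SW33: 1  (via SW23)
SW7: 1  (via SW23)
SW25: 5  (via SW33)
SW38: 5  (via SW23)
SW39: 6  (via SW38)
SW35: 8  (via SW7)
SW30: 8  (via SW39)
Shortest route: SW23 → SW38 → SW39 → SW30 = 8 ms.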